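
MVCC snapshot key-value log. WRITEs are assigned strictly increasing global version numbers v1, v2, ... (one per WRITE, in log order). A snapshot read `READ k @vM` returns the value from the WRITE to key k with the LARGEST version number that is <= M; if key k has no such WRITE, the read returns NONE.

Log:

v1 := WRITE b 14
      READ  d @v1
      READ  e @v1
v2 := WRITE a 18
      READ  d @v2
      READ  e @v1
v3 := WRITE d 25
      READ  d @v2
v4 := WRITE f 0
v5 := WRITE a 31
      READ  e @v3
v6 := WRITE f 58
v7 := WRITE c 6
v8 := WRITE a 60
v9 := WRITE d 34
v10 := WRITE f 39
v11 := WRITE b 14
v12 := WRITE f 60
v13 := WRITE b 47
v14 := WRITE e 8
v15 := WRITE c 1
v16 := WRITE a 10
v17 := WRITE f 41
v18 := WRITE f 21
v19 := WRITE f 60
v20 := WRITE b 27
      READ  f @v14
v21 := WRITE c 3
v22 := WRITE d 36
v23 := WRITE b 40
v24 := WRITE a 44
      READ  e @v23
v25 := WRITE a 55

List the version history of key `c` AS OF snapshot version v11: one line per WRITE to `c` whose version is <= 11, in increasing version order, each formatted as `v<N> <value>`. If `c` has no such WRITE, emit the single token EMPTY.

Answer: v7 6

Derivation:
Scan writes for key=c with version <= 11:
  v1 WRITE b 14 -> skip
  v2 WRITE a 18 -> skip
  v3 WRITE d 25 -> skip
  v4 WRITE f 0 -> skip
  v5 WRITE a 31 -> skip
  v6 WRITE f 58 -> skip
  v7 WRITE c 6 -> keep
  v8 WRITE a 60 -> skip
  v9 WRITE d 34 -> skip
  v10 WRITE f 39 -> skip
  v11 WRITE b 14 -> skip
  v12 WRITE f 60 -> skip
  v13 WRITE b 47 -> skip
  v14 WRITE e 8 -> skip
  v15 WRITE c 1 -> drop (> snap)
  v16 WRITE a 10 -> skip
  v17 WRITE f 41 -> skip
  v18 WRITE f 21 -> skip
  v19 WRITE f 60 -> skip
  v20 WRITE b 27 -> skip
  v21 WRITE c 3 -> drop (> snap)
  v22 WRITE d 36 -> skip
  v23 WRITE b 40 -> skip
  v24 WRITE a 44 -> skip
  v25 WRITE a 55 -> skip
Collected: [(7, 6)]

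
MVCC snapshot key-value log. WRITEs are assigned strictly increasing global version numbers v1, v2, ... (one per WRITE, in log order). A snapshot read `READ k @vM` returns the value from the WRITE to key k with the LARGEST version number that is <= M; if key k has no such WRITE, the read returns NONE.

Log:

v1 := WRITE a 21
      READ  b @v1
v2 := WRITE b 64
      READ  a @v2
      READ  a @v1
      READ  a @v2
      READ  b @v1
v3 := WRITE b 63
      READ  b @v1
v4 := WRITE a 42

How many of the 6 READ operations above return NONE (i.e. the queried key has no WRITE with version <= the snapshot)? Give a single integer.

Answer: 3

Derivation:
v1: WRITE a=21  (a history now [(1, 21)])
READ b @v1: history=[] -> no version <= 1 -> NONE
v2: WRITE b=64  (b history now [(2, 64)])
READ a @v2: history=[(1, 21)] -> pick v1 -> 21
READ a @v1: history=[(1, 21)] -> pick v1 -> 21
READ a @v2: history=[(1, 21)] -> pick v1 -> 21
READ b @v1: history=[(2, 64)] -> no version <= 1 -> NONE
v3: WRITE b=63  (b history now [(2, 64), (3, 63)])
READ b @v1: history=[(2, 64), (3, 63)] -> no version <= 1 -> NONE
v4: WRITE a=42  (a history now [(1, 21), (4, 42)])
Read results in order: ['NONE', '21', '21', '21', 'NONE', 'NONE']
NONE count = 3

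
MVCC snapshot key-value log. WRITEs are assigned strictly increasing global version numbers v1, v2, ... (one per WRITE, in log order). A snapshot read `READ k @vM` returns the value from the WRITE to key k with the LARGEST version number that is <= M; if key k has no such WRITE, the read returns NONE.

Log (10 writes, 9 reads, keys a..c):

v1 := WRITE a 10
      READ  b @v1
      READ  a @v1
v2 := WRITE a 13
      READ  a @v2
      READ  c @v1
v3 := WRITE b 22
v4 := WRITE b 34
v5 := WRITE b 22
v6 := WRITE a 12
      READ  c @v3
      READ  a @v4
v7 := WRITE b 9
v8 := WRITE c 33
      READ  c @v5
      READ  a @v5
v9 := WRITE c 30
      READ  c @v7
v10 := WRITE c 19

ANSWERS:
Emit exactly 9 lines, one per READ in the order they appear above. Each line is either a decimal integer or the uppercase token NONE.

Answer: NONE
10
13
NONE
NONE
13
NONE
13
NONE

Derivation:
v1: WRITE a=10  (a history now [(1, 10)])
READ b @v1: history=[] -> no version <= 1 -> NONE
READ a @v1: history=[(1, 10)] -> pick v1 -> 10
v2: WRITE a=13  (a history now [(1, 10), (2, 13)])
READ a @v2: history=[(1, 10), (2, 13)] -> pick v2 -> 13
READ c @v1: history=[] -> no version <= 1 -> NONE
v3: WRITE b=22  (b history now [(3, 22)])
v4: WRITE b=34  (b history now [(3, 22), (4, 34)])
v5: WRITE b=22  (b history now [(3, 22), (4, 34), (5, 22)])
v6: WRITE a=12  (a history now [(1, 10), (2, 13), (6, 12)])
READ c @v3: history=[] -> no version <= 3 -> NONE
READ a @v4: history=[(1, 10), (2, 13), (6, 12)] -> pick v2 -> 13
v7: WRITE b=9  (b history now [(3, 22), (4, 34), (5, 22), (7, 9)])
v8: WRITE c=33  (c history now [(8, 33)])
READ c @v5: history=[(8, 33)] -> no version <= 5 -> NONE
READ a @v5: history=[(1, 10), (2, 13), (6, 12)] -> pick v2 -> 13
v9: WRITE c=30  (c history now [(8, 33), (9, 30)])
READ c @v7: history=[(8, 33), (9, 30)] -> no version <= 7 -> NONE
v10: WRITE c=19  (c history now [(8, 33), (9, 30), (10, 19)])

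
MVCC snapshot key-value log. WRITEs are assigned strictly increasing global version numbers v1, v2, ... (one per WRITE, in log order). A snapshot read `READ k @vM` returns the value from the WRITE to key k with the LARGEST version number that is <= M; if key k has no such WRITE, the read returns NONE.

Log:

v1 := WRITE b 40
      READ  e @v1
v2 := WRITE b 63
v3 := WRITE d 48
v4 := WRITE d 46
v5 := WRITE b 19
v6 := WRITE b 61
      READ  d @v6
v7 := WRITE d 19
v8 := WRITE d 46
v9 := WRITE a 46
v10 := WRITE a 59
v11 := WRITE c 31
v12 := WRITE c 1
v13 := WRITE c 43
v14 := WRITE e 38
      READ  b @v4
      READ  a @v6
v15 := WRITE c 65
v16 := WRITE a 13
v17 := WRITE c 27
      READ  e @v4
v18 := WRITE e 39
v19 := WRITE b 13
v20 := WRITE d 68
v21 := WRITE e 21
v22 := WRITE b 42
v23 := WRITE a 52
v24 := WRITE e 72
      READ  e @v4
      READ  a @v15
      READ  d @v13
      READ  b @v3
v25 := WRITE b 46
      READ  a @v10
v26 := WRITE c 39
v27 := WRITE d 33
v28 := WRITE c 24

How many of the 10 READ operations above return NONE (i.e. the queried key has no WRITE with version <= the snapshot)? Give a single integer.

Answer: 4

Derivation:
v1: WRITE b=40  (b history now [(1, 40)])
READ e @v1: history=[] -> no version <= 1 -> NONE
v2: WRITE b=63  (b history now [(1, 40), (2, 63)])
v3: WRITE d=48  (d history now [(3, 48)])
v4: WRITE d=46  (d history now [(3, 48), (4, 46)])
v5: WRITE b=19  (b history now [(1, 40), (2, 63), (5, 19)])
v6: WRITE b=61  (b history now [(1, 40), (2, 63), (5, 19), (6, 61)])
READ d @v6: history=[(3, 48), (4, 46)] -> pick v4 -> 46
v7: WRITE d=19  (d history now [(3, 48), (4, 46), (7, 19)])
v8: WRITE d=46  (d history now [(3, 48), (4, 46), (7, 19), (8, 46)])
v9: WRITE a=46  (a history now [(9, 46)])
v10: WRITE a=59  (a history now [(9, 46), (10, 59)])
v11: WRITE c=31  (c history now [(11, 31)])
v12: WRITE c=1  (c history now [(11, 31), (12, 1)])
v13: WRITE c=43  (c history now [(11, 31), (12, 1), (13, 43)])
v14: WRITE e=38  (e history now [(14, 38)])
READ b @v4: history=[(1, 40), (2, 63), (5, 19), (6, 61)] -> pick v2 -> 63
READ a @v6: history=[(9, 46), (10, 59)] -> no version <= 6 -> NONE
v15: WRITE c=65  (c history now [(11, 31), (12, 1), (13, 43), (15, 65)])
v16: WRITE a=13  (a history now [(9, 46), (10, 59), (16, 13)])
v17: WRITE c=27  (c history now [(11, 31), (12, 1), (13, 43), (15, 65), (17, 27)])
READ e @v4: history=[(14, 38)] -> no version <= 4 -> NONE
v18: WRITE e=39  (e history now [(14, 38), (18, 39)])
v19: WRITE b=13  (b history now [(1, 40), (2, 63), (5, 19), (6, 61), (19, 13)])
v20: WRITE d=68  (d history now [(3, 48), (4, 46), (7, 19), (8, 46), (20, 68)])
v21: WRITE e=21  (e history now [(14, 38), (18, 39), (21, 21)])
v22: WRITE b=42  (b history now [(1, 40), (2, 63), (5, 19), (6, 61), (19, 13), (22, 42)])
v23: WRITE a=52  (a history now [(9, 46), (10, 59), (16, 13), (23, 52)])
v24: WRITE e=72  (e history now [(14, 38), (18, 39), (21, 21), (24, 72)])
READ e @v4: history=[(14, 38), (18, 39), (21, 21), (24, 72)] -> no version <= 4 -> NONE
READ a @v15: history=[(9, 46), (10, 59), (16, 13), (23, 52)] -> pick v10 -> 59
READ d @v13: history=[(3, 48), (4, 46), (7, 19), (8, 46), (20, 68)] -> pick v8 -> 46
READ b @v3: history=[(1, 40), (2, 63), (5, 19), (6, 61), (19, 13), (22, 42)] -> pick v2 -> 63
v25: WRITE b=46  (b history now [(1, 40), (2, 63), (5, 19), (6, 61), (19, 13), (22, 42), (25, 46)])
READ a @v10: history=[(9, 46), (10, 59), (16, 13), (23, 52)] -> pick v10 -> 59
v26: WRITE c=39  (c history now [(11, 31), (12, 1), (13, 43), (15, 65), (17, 27), (26, 39)])
v27: WRITE d=33  (d history now [(3, 48), (4, 46), (7, 19), (8, 46), (20, 68), (27, 33)])
v28: WRITE c=24  (c history now [(11, 31), (12, 1), (13, 43), (15, 65), (17, 27), (26, 39), (28, 24)])
Read results in order: ['NONE', '46', '63', 'NONE', 'NONE', 'NONE', '59', '46', '63', '59']
NONE count = 4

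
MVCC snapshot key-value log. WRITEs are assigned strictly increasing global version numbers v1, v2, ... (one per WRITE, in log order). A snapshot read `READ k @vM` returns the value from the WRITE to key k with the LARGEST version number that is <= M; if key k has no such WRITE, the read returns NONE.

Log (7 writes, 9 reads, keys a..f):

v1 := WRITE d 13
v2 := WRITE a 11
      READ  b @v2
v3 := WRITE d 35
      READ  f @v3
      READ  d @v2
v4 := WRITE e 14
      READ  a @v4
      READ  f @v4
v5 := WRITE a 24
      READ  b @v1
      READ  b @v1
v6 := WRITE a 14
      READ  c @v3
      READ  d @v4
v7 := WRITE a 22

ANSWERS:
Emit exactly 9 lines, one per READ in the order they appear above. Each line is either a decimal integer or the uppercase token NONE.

Answer: NONE
NONE
13
11
NONE
NONE
NONE
NONE
35

Derivation:
v1: WRITE d=13  (d history now [(1, 13)])
v2: WRITE a=11  (a history now [(2, 11)])
READ b @v2: history=[] -> no version <= 2 -> NONE
v3: WRITE d=35  (d history now [(1, 13), (3, 35)])
READ f @v3: history=[] -> no version <= 3 -> NONE
READ d @v2: history=[(1, 13), (3, 35)] -> pick v1 -> 13
v4: WRITE e=14  (e history now [(4, 14)])
READ a @v4: history=[(2, 11)] -> pick v2 -> 11
READ f @v4: history=[] -> no version <= 4 -> NONE
v5: WRITE a=24  (a history now [(2, 11), (5, 24)])
READ b @v1: history=[] -> no version <= 1 -> NONE
READ b @v1: history=[] -> no version <= 1 -> NONE
v6: WRITE a=14  (a history now [(2, 11), (5, 24), (6, 14)])
READ c @v3: history=[] -> no version <= 3 -> NONE
READ d @v4: history=[(1, 13), (3, 35)] -> pick v3 -> 35
v7: WRITE a=22  (a history now [(2, 11), (5, 24), (6, 14), (7, 22)])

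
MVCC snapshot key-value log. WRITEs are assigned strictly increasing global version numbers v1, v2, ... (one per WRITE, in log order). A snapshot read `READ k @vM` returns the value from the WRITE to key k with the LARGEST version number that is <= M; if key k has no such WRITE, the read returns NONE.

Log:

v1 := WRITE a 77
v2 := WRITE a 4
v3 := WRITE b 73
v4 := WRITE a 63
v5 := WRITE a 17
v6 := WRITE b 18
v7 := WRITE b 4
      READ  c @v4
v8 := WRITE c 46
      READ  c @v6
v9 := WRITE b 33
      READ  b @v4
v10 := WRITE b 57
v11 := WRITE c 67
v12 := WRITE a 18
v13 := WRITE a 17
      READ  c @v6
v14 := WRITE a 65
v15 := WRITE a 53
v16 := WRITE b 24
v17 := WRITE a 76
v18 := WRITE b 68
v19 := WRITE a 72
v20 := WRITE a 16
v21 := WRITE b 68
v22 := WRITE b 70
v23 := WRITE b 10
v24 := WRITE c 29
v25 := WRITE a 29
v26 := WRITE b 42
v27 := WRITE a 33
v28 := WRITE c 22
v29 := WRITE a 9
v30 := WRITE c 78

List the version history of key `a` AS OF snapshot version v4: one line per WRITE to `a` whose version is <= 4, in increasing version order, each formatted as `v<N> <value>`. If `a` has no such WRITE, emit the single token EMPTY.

Answer: v1 77
v2 4
v4 63

Derivation:
Scan writes for key=a with version <= 4:
  v1 WRITE a 77 -> keep
  v2 WRITE a 4 -> keep
  v3 WRITE b 73 -> skip
  v4 WRITE a 63 -> keep
  v5 WRITE a 17 -> drop (> snap)
  v6 WRITE b 18 -> skip
  v7 WRITE b 4 -> skip
  v8 WRITE c 46 -> skip
  v9 WRITE b 33 -> skip
  v10 WRITE b 57 -> skip
  v11 WRITE c 67 -> skip
  v12 WRITE a 18 -> drop (> snap)
  v13 WRITE a 17 -> drop (> snap)
  v14 WRITE a 65 -> drop (> snap)
  v15 WRITE a 53 -> drop (> snap)
  v16 WRITE b 24 -> skip
  v17 WRITE a 76 -> drop (> snap)
  v18 WRITE b 68 -> skip
  v19 WRITE a 72 -> drop (> snap)
  v20 WRITE a 16 -> drop (> snap)
  v21 WRITE b 68 -> skip
  v22 WRITE b 70 -> skip
  v23 WRITE b 10 -> skip
  v24 WRITE c 29 -> skip
  v25 WRITE a 29 -> drop (> snap)
  v26 WRITE b 42 -> skip
  v27 WRITE a 33 -> drop (> snap)
  v28 WRITE c 22 -> skip
  v29 WRITE a 9 -> drop (> snap)
  v30 WRITE c 78 -> skip
Collected: [(1, 77), (2, 4), (4, 63)]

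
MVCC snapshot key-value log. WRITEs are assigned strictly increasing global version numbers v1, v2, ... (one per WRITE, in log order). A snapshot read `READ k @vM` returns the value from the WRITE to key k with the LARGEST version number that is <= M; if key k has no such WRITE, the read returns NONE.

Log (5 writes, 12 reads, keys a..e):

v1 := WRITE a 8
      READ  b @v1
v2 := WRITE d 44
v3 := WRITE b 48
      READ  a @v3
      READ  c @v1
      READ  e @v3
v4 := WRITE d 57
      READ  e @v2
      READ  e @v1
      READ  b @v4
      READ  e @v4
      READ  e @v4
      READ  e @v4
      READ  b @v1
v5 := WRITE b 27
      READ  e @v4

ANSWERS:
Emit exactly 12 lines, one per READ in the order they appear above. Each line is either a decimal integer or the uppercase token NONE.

v1: WRITE a=8  (a history now [(1, 8)])
READ b @v1: history=[] -> no version <= 1 -> NONE
v2: WRITE d=44  (d history now [(2, 44)])
v3: WRITE b=48  (b history now [(3, 48)])
READ a @v3: history=[(1, 8)] -> pick v1 -> 8
READ c @v1: history=[] -> no version <= 1 -> NONE
READ e @v3: history=[] -> no version <= 3 -> NONE
v4: WRITE d=57  (d history now [(2, 44), (4, 57)])
READ e @v2: history=[] -> no version <= 2 -> NONE
READ e @v1: history=[] -> no version <= 1 -> NONE
READ b @v4: history=[(3, 48)] -> pick v3 -> 48
READ e @v4: history=[] -> no version <= 4 -> NONE
READ e @v4: history=[] -> no version <= 4 -> NONE
READ e @v4: history=[] -> no version <= 4 -> NONE
READ b @v1: history=[(3, 48)] -> no version <= 1 -> NONE
v5: WRITE b=27  (b history now [(3, 48), (5, 27)])
READ e @v4: history=[] -> no version <= 4 -> NONE

Answer: NONE
8
NONE
NONE
NONE
NONE
48
NONE
NONE
NONE
NONE
NONE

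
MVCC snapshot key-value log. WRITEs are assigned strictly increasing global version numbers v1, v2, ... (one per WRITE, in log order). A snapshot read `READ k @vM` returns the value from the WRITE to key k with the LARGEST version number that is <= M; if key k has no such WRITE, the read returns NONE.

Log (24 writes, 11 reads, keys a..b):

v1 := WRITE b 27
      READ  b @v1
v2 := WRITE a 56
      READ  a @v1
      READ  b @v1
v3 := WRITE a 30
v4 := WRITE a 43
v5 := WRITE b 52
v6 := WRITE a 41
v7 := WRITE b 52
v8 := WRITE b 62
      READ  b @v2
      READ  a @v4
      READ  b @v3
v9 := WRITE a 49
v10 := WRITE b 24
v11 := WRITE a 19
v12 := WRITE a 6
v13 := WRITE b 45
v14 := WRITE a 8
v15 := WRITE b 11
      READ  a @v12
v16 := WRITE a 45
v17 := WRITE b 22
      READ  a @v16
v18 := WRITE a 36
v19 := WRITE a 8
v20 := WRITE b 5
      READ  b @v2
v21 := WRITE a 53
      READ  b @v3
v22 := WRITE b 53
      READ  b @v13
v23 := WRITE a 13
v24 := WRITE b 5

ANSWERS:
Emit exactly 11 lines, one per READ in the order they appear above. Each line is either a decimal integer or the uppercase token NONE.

v1: WRITE b=27  (b history now [(1, 27)])
READ b @v1: history=[(1, 27)] -> pick v1 -> 27
v2: WRITE a=56  (a history now [(2, 56)])
READ a @v1: history=[(2, 56)] -> no version <= 1 -> NONE
READ b @v1: history=[(1, 27)] -> pick v1 -> 27
v3: WRITE a=30  (a history now [(2, 56), (3, 30)])
v4: WRITE a=43  (a history now [(2, 56), (3, 30), (4, 43)])
v5: WRITE b=52  (b history now [(1, 27), (5, 52)])
v6: WRITE a=41  (a history now [(2, 56), (3, 30), (4, 43), (6, 41)])
v7: WRITE b=52  (b history now [(1, 27), (5, 52), (7, 52)])
v8: WRITE b=62  (b history now [(1, 27), (5, 52), (7, 52), (8, 62)])
READ b @v2: history=[(1, 27), (5, 52), (7, 52), (8, 62)] -> pick v1 -> 27
READ a @v4: history=[(2, 56), (3, 30), (4, 43), (6, 41)] -> pick v4 -> 43
READ b @v3: history=[(1, 27), (5, 52), (7, 52), (8, 62)] -> pick v1 -> 27
v9: WRITE a=49  (a history now [(2, 56), (3, 30), (4, 43), (6, 41), (9, 49)])
v10: WRITE b=24  (b history now [(1, 27), (5, 52), (7, 52), (8, 62), (10, 24)])
v11: WRITE a=19  (a history now [(2, 56), (3, 30), (4, 43), (6, 41), (9, 49), (11, 19)])
v12: WRITE a=6  (a history now [(2, 56), (3, 30), (4, 43), (6, 41), (9, 49), (11, 19), (12, 6)])
v13: WRITE b=45  (b history now [(1, 27), (5, 52), (7, 52), (8, 62), (10, 24), (13, 45)])
v14: WRITE a=8  (a history now [(2, 56), (3, 30), (4, 43), (6, 41), (9, 49), (11, 19), (12, 6), (14, 8)])
v15: WRITE b=11  (b history now [(1, 27), (5, 52), (7, 52), (8, 62), (10, 24), (13, 45), (15, 11)])
READ a @v12: history=[(2, 56), (3, 30), (4, 43), (6, 41), (9, 49), (11, 19), (12, 6), (14, 8)] -> pick v12 -> 6
v16: WRITE a=45  (a history now [(2, 56), (3, 30), (4, 43), (6, 41), (9, 49), (11, 19), (12, 6), (14, 8), (16, 45)])
v17: WRITE b=22  (b history now [(1, 27), (5, 52), (7, 52), (8, 62), (10, 24), (13, 45), (15, 11), (17, 22)])
READ a @v16: history=[(2, 56), (3, 30), (4, 43), (6, 41), (9, 49), (11, 19), (12, 6), (14, 8), (16, 45)] -> pick v16 -> 45
v18: WRITE a=36  (a history now [(2, 56), (3, 30), (4, 43), (6, 41), (9, 49), (11, 19), (12, 6), (14, 8), (16, 45), (18, 36)])
v19: WRITE a=8  (a history now [(2, 56), (3, 30), (4, 43), (6, 41), (9, 49), (11, 19), (12, 6), (14, 8), (16, 45), (18, 36), (19, 8)])
v20: WRITE b=5  (b history now [(1, 27), (5, 52), (7, 52), (8, 62), (10, 24), (13, 45), (15, 11), (17, 22), (20, 5)])
READ b @v2: history=[(1, 27), (5, 52), (7, 52), (8, 62), (10, 24), (13, 45), (15, 11), (17, 22), (20, 5)] -> pick v1 -> 27
v21: WRITE a=53  (a history now [(2, 56), (3, 30), (4, 43), (6, 41), (9, 49), (11, 19), (12, 6), (14, 8), (16, 45), (18, 36), (19, 8), (21, 53)])
READ b @v3: history=[(1, 27), (5, 52), (7, 52), (8, 62), (10, 24), (13, 45), (15, 11), (17, 22), (20, 5)] -> pick v1 -> 27
v22: WRITE b=53  (b history now [(1, 27), (5, 52), (7, 52), (8, 62), (10, 24), (13, 45), (15, 11), (17, 22), (20, 5), (22, 53)])
READ b @v13: history=[(1, 27), (5, 52), (7, 52), (8, 62), (10, 24), (13, 45), (15, 11), (17, 22), (20, 5), (22, 53)] -> pick v13 -> 45
v23: WRITE a=13  (a history now [(2, 56), (3, 30), (4, 43), (6, 41), (9, 49), (11, 19), (12, 6), (14, 8), (16, 45), (18, 36), (19, 8), (21, 53), (23, 13)])
v24: WRITE b=5  (b history now [(1, 27), (5, 52), (7, 52), (8, 62), (10, 24), (13, 45), (15, 11), (17, 22), (20, 5), (22, 53), (24, 5)])

Answer: 27
NONE
27
27
43
27
6
45
27
27
45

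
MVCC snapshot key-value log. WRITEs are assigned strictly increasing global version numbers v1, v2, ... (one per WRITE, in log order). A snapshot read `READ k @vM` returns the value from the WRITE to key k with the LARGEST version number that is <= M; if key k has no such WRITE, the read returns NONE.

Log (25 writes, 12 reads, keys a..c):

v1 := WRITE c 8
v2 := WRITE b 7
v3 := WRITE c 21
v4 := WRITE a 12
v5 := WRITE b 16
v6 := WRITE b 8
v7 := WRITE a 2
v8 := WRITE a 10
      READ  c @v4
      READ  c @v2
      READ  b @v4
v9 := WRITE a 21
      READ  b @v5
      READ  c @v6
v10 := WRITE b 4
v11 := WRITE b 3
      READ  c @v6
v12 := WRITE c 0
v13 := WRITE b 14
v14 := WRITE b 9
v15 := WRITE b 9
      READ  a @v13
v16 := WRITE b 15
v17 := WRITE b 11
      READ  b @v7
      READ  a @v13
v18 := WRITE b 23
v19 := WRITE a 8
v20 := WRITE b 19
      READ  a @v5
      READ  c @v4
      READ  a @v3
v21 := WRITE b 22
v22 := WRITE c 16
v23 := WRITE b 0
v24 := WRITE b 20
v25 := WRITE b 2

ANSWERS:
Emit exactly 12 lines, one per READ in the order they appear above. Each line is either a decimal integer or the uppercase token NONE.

v1: WRITE c=8  (c history now [(1, 8)])
v2: WRITE b=7  (b history now [(2, 7)])
v3: WRITE c=21  (c history now [(1, 8), (3, 21)])
v4: WRITE a=12  (a history now [(4, 12)])
v5: WRITE b=16  (b history now [(2, 7), (5, 16)])
v6: WRITE b=8  (b history now [(2, 7), (5, 16), (6, 8)])
v7: WRITE a=2  (a history now [(4, 12), (7, 2)])
v8: WRITE a=10  (a history now [(4, 12), (7, 2), (8, 10)])
READ c @v4: history=[(1, 8), (3, 21)] -> pick v3 -> 21
READ c @v2: history=[(1, 8), (3, 21)] -> pick v1 -> 8
READ b @v4: history=[(2, 7), (5, 16), (6, 8)] -> pick v2 -> 7
v9: WRITE a=21  (a history now [(4, 12), (7, 2), (8, 10), (9, 21)])
READ b @v5: history=[(2, 7), (5, 16), (6, 8)] -> pick v5 -> 16
READ c @v6: history=[(1, 8), (3, 21)] -> pick v3 -> 21
v10: WRITE b=4  (b history now [(2, 7), (5, 16), (6, 8), (10, 4)])
v11: WRITE b=3  (b history now [(2, 7), (5, 16), (6, 8), (10, 4), (11, 3)])
READ c @v6: history=[(1, 8), (3, 21)] -> pick v3 -> 21
v12: WRITE c=0  (c history now [(1, 8), (3, 21), (12, 0)])
v13: WRITE b=14  (b history now [(2, 7), (5, 16), (6, 8), (10, 4), (11, 3), (13, 14)])
v14: WRITE b=9  (b history now [(2, 7), (5, 16), (6, 8), (10, 4), (11, 3), (13, 14), (14, 9)])
v15: WRITE b=9  (b history now [(2, 7), (5, 16), (6, 8), (10, 4), (11, 3), (13, 14), (14, 9), (15, 9)])
READ a @v13: history=[(4, 12), (7, 2), (8, 10), (9, 21)] -> pick v9 -> 21
v16: WRITE b=15  (b history now [(2, 7), (5, 16), (6, 8), (10, 4), (11, 3), (13, 14), (14, 9), (15, 9), (16, 15)])
v17: WRITE b=11  (b history now [(2, 7), (5, 16), (6, 8), (10, 4), (11, 3), (13, 14), (14, 9), (15, 9), (16, 15), (17, 11)])
READ b @v7: history=[(2, 7), (5, 16), (6, 8), (10, 4), (11, 3), (13, 14), (14, 9), (15, 9), (16, 15), (17, 11)] -> pick v6 -> 8
READ a @v13: history=[(4, 12), (7, 2), (8, 10), (9, 21)] -> pick v9 -> 21
v18: WRITE b=23  (b history now [(2, 7), (5, 16), (6, 8), (10, 4), (11, 3), (13, 14), (14, 9), (15, 9), (16, 15), (17, 11), (18, 23)])
v19: WRITE a=8  (a history now [(4, 12), (7, 2), (8, 10), (9, 21), (19, 8)])
v20: WRITE b=19  (b history now [(2, 7), (5, 16), (6, 8), (10, 4), (11, 3), (13, 14), (14, 9), (15, 9), (16, 15), (17, 11), (18, 23), (20, 19)])
READ a @v5: history=[(4, 12), (7, 2), (8, 10), (9, 21), (19, 8)] -> pick v4 -> 12
READ c @v4: history=[(1, 8), (3, 21), (12, 0)] -> pick v3 -> 21
READ a @v3: history=[(4, 12), (7, 2), (8, 10), (9, 21), (19, 8)] -> no version <= 3 -> NONE
v21: WRITE b=22  (b history now [(2, 7), (5, 16), (6, 8), (10, 4), (11, 3), (13, 14), (14, 9), (15, 9), (16, 15), (17, 11), (18, 23), (20, 19), (21, 22)])
v22: WRITE c=16  (c history now [(1, 8), (3, 21), (12, 0), (22, 16)])
v23: WRITE b=0  (b history now [(2, 7), (5, 16), (6, 8), (10, 4), (11, 3), (13, 14), (14, 9), (15, 9), (16, 15), (17, 11), (18, 23), (20, 19), (21, 22), (23, 0)])
v24: WRITE b=20  (b history now [(2, 7), (5, 16), (6, 8), (10, 4), (11, 3), (13, 14), (14, 9), (15, 9), (16, 15), (17, 11), (18, 23), (20, 19), (21, 22), (23, 0), (24, 20)])
v25: WRITE b=2  (b history now [(2, 7), (5, 16), (6, 8), (10, 4), (11, 3), (13, 14), (14, 9), (15, 9), (16, 15), (17, 11), (18, 23), (20, 19), (21, 22), (23, 0), (24, 20), (25, 2)])

Answer: 21
8
7
16
21
21
21
8
21
12
21
NONE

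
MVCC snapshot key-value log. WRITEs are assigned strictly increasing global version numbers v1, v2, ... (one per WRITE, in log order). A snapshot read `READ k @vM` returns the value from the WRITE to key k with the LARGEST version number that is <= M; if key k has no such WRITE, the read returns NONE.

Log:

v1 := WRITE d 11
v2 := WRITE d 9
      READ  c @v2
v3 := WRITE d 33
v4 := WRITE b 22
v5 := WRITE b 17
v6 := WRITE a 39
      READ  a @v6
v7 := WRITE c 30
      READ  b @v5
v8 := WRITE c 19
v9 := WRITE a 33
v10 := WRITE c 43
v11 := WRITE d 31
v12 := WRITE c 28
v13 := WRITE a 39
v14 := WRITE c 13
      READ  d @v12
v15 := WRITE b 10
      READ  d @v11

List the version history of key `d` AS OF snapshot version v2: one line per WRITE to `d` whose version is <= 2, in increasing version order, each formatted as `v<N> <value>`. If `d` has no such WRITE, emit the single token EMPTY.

Answer: v1 11
v2 9

Derivation:
Scan writes for key=d with version <= 2:
  v1 WRITE d 11 -> keep
  v2 WRITE d 9 -> keep
  v3 WRITE d 33 -> drop (> snap)
  v4 WRITE b 22 -> skip
  v5 WRITE b 17 -> skip
  v6 WRITE a 39 -> skip
  v7 WRITE c 30 -> skip
  v8 WRITE c 19 -> skip
  v9 WRITE a 33 -> skip
  v10 WRITE c 43 -> skip
  v11 WRITE d 31 -> drop (> snap)
  v12 WRITE c 28 -> skip
  v13 WRITE a 39 -> skip
  v14 WRITE c 13 -> skip
  v15 WRITE b 10 -> skip
Collected: [(1, 11), (2, 9)]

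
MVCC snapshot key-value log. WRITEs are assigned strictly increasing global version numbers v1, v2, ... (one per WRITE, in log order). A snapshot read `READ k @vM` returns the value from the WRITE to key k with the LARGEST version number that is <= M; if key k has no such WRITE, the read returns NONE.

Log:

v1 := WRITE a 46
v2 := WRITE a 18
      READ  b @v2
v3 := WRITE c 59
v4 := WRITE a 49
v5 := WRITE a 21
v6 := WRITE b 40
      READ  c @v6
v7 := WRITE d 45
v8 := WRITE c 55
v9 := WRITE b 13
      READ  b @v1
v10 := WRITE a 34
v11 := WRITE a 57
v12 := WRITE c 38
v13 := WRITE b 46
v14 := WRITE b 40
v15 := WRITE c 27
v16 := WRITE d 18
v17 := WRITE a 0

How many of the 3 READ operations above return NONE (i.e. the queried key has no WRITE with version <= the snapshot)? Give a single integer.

v1: WRITE a=46  (a history now [(1, 46)])
v2: WRITE a=18  (a history now [(1, 46), (2, 18)])
READ b @v2: history=[] -> no version <= 2 -> NONE
v3: WRITE c=59  (c history now [(3, 59)])
v4: WRITE a=49  (a history now [(1, 46), (2, 18), (4, 49)])
v5: WRITE a=21  (a history now [(1, 46), (2, 18), (4, 49), (5, 21)])
v6: WRITE b=40  (b history now [(6, 40)])
READ c @v6: history=[(3, 59)] -> pick v3 -> 59
v7: WRITE d=45  (d history now [(7, 45)])
v8: WRITE c=55  (c history now [(3, 59), (8, 55)])
v9: WRITE b=13  (b history now [(6, 40), (9, 13)])
READ b @v1: history=[(6, 40), (9, 13)] -> no version <= 1 -> NONE
v10: WRITE a=34  (a history now [(1, 46), (2, 18), (4, 49), (5, 21), (10, 34)])
v11: WRITE a=57  (a history now [(1, 46), (2, 18), (4, 49), (5, 21), (10, 34), (11, 57)])
v12: WRITE c=38  (c history now [(3, 59), (8, 55), (12, 38)])
v13: WRITE b=46  (b history now [(6, 40), (9, 13), (13, 46)])
v14: WRITE b=40  (b history now [(6, 40), (9, 13), (13, 46), (14, 40)])
v15: WRITE c=27  (c history now [(3, 59), (8, 55), (12, 38), (15, 27)])
v16: WRITE d=18  (d history now [(7, 45), (16, 18)])
v17: WRITE a=0  (a history now [(1, 46), (2, 18), (4, 49), (5, 21), (10, 34), (11, 57), (17, 0)])
Read results in order: ['NONE', '59', 'NONE']
NONE count = 2

Answer: 2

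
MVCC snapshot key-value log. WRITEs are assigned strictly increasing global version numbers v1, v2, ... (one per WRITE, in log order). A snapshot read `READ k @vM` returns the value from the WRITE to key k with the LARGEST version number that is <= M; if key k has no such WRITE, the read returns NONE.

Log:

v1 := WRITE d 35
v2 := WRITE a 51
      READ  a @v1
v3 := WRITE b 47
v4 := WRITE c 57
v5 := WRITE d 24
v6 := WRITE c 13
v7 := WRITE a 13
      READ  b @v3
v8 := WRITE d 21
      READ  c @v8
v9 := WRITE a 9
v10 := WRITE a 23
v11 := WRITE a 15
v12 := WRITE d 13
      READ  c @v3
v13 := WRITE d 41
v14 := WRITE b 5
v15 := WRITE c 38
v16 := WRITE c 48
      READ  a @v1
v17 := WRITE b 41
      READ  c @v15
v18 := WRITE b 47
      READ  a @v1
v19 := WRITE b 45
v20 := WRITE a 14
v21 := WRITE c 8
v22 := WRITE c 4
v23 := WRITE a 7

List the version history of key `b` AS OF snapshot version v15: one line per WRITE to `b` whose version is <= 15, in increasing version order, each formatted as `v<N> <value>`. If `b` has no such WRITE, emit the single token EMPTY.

Answer: v3 47
v14 5

Derivation:
Scan writes for key=b with version <= 15:
  v1 WRITE d 35 -> skip
  v2 WRITE a 51 -> skip
  v3 WRITE b 47 -> keep
  v4 WRITE c 57 -> skip
  v5 WRITE d 24 -> skip
  v6 WRITE c 13 -> skip
  v7 WRITE a 13 -> skip
  v8 WRITE d 21 -> skip
  v9 WRITE a 9 -> skip
  v10 WRITE a 23 -> skip
  v11 WRITE a 15 -> skip
  v12 WRITE d 13 -> skip
  v13 WRITE d 41 -> skip
  v14 WRITE b 5 -> keep
  v15 WRITE c 38 -> skip
  v16 WRITE c 48 -> skip
  v17 WRITE b 41 -> drop (> snap)
  v18 WRITE b 47 -> drop (> snap)
  v19 WRITE b 45 -> drop (> snap)
  v20 WRITE a 14 -> skip
  v21 WRITE c 8 -> skip
  v22 WRITE c 4 -> skip
  v23 WRITE a 7 -> skip
Collected: [(3, 47), (14, 5)]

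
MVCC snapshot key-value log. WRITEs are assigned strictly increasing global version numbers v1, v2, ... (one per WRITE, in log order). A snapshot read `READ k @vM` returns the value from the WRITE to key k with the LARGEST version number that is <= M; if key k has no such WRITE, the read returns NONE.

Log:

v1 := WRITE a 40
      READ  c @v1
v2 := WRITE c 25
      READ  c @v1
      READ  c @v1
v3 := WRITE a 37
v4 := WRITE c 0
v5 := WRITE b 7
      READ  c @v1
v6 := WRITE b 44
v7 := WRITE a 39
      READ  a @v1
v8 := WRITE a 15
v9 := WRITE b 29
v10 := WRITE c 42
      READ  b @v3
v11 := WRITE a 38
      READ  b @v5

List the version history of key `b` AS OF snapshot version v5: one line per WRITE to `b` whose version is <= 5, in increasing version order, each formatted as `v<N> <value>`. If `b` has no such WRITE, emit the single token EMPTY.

Scan writes for key=b with version <= 5:
  v1 WRITE a 40 -> skip
  v2 WRITE c 25 -> skip
  v3 WRITE a 37 -> skip
  v4 WRITE c 0 -> skip
  v5 WRITE b 7 -> keep
  v6 WRITE b 44 -> drop (> snap)
  v7 WRITE a 39 -> skip
  v8 WRITE a 15 -> skip
  v9 WRITE b 29 -> drop (> snap)
  v10 WRITE c 42 -> skip
  v11 WRITE a 38 -> skip
Collected: [(5, 7)]

Answer: v5 7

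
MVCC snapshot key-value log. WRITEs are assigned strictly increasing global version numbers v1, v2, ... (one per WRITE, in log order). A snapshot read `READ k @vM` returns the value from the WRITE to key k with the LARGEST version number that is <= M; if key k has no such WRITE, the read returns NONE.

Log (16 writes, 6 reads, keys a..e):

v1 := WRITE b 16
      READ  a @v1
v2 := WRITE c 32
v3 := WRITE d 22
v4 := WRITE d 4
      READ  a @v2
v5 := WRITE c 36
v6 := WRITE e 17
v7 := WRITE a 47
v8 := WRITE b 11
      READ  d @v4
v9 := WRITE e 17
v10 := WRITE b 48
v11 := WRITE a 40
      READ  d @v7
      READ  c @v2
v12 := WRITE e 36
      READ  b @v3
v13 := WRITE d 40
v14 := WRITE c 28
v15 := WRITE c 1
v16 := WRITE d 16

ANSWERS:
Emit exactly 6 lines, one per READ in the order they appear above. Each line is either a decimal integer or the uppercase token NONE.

Answer: NONE
NONE
4
4
32
16

Derivation:
v1: WRITE b=16  (b history now [(1, 16)])
READ a @v1: history=[] -> no version <= 1 -> NONE
v2: WRITE c=32  (c history now [(2, 32)])
v3: WRITE d=22  (d history now [(3, 22)])
v4: WRITE d=4  (d history now [(3, 22), (4, 4)])
READ a @v2: history=[] -> no version <= 2 -> NONE
v5: WRITE c=36  (c history now [(2, 32), (5, 36)])
v6: WRITE e=17  (e history now [(6, 17)])
v7: WRITE a=47  (a history now [(7, 47)])
v8: WRITE b=11  (b history now [(1, 16), (8, 11)])
READ d @v4: history=[(3, 22), (4, 4)] -> pick v4 -> 4
v9: WRITE e=17  (e history now [(6, 17), (9, 17)])
v10: WRITE b=48  (b history now [(1, 16), (8, 11), (10, 48)])
v11: WRITE a=40  (a history now [(7, 47), (11, 40)])
READ d @v7: history=[(3, 22), (4, 4)] -> pick v4 -> 4
READ c @v2: history=[(2, 32), (5, 36)] -> pick v2 -> 32
v12: WRITE e=36  (e history now [(6, 17), (9, 17), (12, 36)])
READ b @v3: history=[(1, 16), (8, 11), (10, 48)] -> pick v1 -> 16
v13: WRITE d=40  (d history now [(3, 22), (4, 4), (13, 40)])
v14: WRITE c=28  (c history now [(2, 32), (5, 36), (14, 28)])
v15: WRITE c=1  (c history now [(2, 32), (5, 36), (14, 28), (15, 1)])
v16: WRITE d=16  (d history now [(3, 22), (4, 4), (13, 40), (16, 16)])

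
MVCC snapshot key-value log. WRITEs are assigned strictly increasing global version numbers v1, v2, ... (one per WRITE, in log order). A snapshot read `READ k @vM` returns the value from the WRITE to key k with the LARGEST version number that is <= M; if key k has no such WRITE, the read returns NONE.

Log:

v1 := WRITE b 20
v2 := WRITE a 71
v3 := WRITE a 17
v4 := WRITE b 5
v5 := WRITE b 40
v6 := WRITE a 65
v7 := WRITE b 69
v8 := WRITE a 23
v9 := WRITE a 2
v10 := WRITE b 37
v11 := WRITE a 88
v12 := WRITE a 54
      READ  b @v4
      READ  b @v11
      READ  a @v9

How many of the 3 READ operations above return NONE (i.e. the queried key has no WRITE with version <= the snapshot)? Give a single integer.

Answer: 0

Derivation:
v1: WRITE b=20  (b history now [(1, 20)])
v2: WRITE a=71  (a history now [(2, 71)])
v3: WRITE a=17  (a history now [(2, 71), (3, 17)])
v4: WRITE b=5  (b history now [(1, 20), (4, 5)])
v5: WRITE b=40  (b history now [(1, 20), (4, 5), (5, 40)])
v6: WRITE a=65  (a history now [(2, 71), (3, 17), (6, 65)])
v7: WRITE b=69  (b history now [(1, 20), (4, 5), (5, 40), (7, 69)])
v8: WRITE a=23  (a history now [(2, 71), (3, 17), (6, 65), (8, 23)])
v9: WRITE a=2  (a history now [(2, 71), (3, 17), (6, 65), (8, 23), (9, 2)])
v10: WRITE b=37  (b history now [(1, 20), (4, 5), (5, 40), (7, 69), (10, 37)])
v11: WRITE a=88  (a history now [(2, 71), (3, 17), (6, 65), (8, 23), (9, 2), (11, 88)])
v12: WRITE a=54  (a history now [(2, 71), (3, 17), (6, 65), (8, 23), (9, 2), (11, 88), (12, 54)])
READ b @v4: history=[(1, 20), (4, 5), (5, 40), (7, 69), (10, 37)] -> pick v4 -> 5
READ b @v11: history=[(1, 20), (4, 5), (5, 40), (7, 69), (10, 37)] -> pick v10 -> 37
READ a @v9: history=[(2, 71), (3, 17), (6, 65), (8, 23), (9, 2), (11, 88), (12, 54)] -> pick v9 -> 2
Read results in order: ['5', '37', '2']
NONE count = 0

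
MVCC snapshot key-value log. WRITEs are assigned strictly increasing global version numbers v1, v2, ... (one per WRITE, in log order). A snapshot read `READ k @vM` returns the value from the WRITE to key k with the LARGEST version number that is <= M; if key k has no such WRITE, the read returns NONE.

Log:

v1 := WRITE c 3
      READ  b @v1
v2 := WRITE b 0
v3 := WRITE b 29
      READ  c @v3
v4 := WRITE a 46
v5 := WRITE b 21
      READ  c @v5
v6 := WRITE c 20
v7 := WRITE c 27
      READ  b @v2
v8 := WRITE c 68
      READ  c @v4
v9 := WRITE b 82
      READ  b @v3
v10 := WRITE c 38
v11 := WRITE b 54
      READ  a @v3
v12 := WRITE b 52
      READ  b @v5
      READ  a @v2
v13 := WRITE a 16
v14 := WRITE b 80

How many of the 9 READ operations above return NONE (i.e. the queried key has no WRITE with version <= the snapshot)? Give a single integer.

v1: WRITE c=3  (c history now [(1, 3)])
READ b @v1: history=[] -> no version <= 1 -> NONE
v2: WRITE b=0  (b history now [(2, 0)])
v3: WRITE b=29  (b history now [(2, 0), (3, 29)])
READ c @v3: history=[(1, 3)] -> pick v1 -> 3
v4: WRITE a=46  (a history now [(4, 46)])
v5: WRITE b=21  (b history now [(2, 0), (3, 29), (5, 21)])
READ c @v5: history=[(1, 3)] -> pick v1 -> 3
v6: WRITE c=20  (c history now [(1, 3), (6, 20)])
v7: WRITE c=27  (c history now [(1, 3), (6, 20), (7, 27)])
READ b @v2: history=[(2, 0), (3, 29), (5, 21)] -> pick v2 -> 0
v8: WRITE c=68  (c history now [(1, 3), (6, 20), (7, 27), (8, 68)])
READ c @v4: history=[(1, 3), (6, 20), (7, 27), (8, 68)] -> pick v1 -> 3
v9: WRITE b=82  (b history now [(2, 0), (3, 29), (5, 21), (9, 82)])
READ b @v3: history=[(2, 0), (3, 29), (5, 21), (9, 82)] -> pick v3 -> 29
v10: WRITE c=38  (c history now [(1, 3), (6, 20), (7, 27), (8, 68), (10, 38)])
v11: WRITE b=54  (b history now [(2, 0), (3, 29), (5, 21), (9, 82), (11, 54)])
READ a @v3: history=[(4, 46)] -> no version <= 3 -> NONE
v12: WRITE b=52  (b history now [(2, 0), (3, 29), (5, 21), (9, 82), (11, 54), (12, 52)])
READ b @v5: history=[(2, 0), (3, 29), (5, 21), (9, 82), (11, 54), (12, 52)] -> pick v5 -> 21
READ a @v2: history=[(4, 46)] -> no version <= 2 -> NONE
v13: WRITE a=16  (a history now [(4, 46), (13, 16)])
v14: WRITE b=80  (b history now [(2, 0), (3, 29), (5, 21), (9, 82), (11, 54), (12, 52), (14, 80)])
Read results in order: ['NONE', '3', '3', '0', '3', '29', 'NONE', '21', 'NONE']
NONE count = 3

Answer: 3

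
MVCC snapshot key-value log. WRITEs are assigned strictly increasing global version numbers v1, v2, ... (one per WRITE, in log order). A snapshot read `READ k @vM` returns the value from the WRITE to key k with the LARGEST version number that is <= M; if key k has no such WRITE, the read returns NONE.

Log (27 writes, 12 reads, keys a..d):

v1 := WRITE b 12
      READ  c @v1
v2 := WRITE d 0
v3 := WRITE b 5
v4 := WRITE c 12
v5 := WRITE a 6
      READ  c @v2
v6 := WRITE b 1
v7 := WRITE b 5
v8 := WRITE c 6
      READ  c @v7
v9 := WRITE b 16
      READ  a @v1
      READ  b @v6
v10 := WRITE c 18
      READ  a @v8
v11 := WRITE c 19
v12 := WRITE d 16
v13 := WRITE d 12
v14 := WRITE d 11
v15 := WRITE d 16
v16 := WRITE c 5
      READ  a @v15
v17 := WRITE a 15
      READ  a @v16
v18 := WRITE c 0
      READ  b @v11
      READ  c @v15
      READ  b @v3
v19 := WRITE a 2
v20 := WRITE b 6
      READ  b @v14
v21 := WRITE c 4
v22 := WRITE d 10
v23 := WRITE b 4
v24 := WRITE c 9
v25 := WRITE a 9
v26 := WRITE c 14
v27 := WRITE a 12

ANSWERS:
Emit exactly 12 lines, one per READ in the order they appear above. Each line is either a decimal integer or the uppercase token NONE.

Answer: NONE
NONE
12
NONE
1
6
6
6
16
19
5
16

Derivation:
v1: WRITE b=12  (b history now [(1, 12)])
READ c @v1: history=[] -> no version <= 1 -> NONE
v2: WRITE d=0  (d history now [(2, 0)])
v3: WRITE b=5  (b history now [(1, 12), (3, 5)])
v4: WRITE c=12  (c history now [(4, 12)])
v5: WRITE a=6  (a history now [(5, 6)])
READ c @v2: history=[(4, 12)] -> no version <= 2 -> NONE
v6: WRITE b=1  (b history now [(1, 12), (3, 5), (6, 1)])
v7: WRITE b=5  (b history now [(1, 12), (3, 5), (6, 1), (7, 5)])
v8: WRITE c=6  (c history now [(4, 12), (8, 6)])
READ c @v7: history=[(4, 12), (8, 6)] -> pick v4 -> 12
v9: WRITE b=16  (b history now [(1, 12), (3, 5), (6, 1), (7, 5), (9, 16)])
READ a @v1: history=[(5, 6)] -> no version <= 1 -> NONE
READ b @v6: history=[(1, 12), (3, 5), (6, 1), (7, 5), (9, 16)] -> pick v6 -> 1
v10: WRITE c=18  (c history now [(4, 12), (8, 6), (10, 18)])
READ a @v8: history=[(5, 6)] -> pick v5 -> 6
v11: WRITE c=19  (c history now [(4, 12), (8, 6), (10, 18), (11, 19)])
v12: WRITE d=16  (d history now [(2, 0), (12, 16)])
v13: WRITE d=12  (d history now [(2, 0), (12, 16), (13, 12)])
v14: WRITE d=11  (d history now [(2, 0), (12, 16), (13, 12), (14, 11)])
v15: WRITE d=16  (d history now [(2, 0), (12, 16), (13, 12), (14, 11), (15, 16)])
v16: WRITE c=5  (c history now [(4, 12), (8, 6), (10, 18), (11, 19), (16, 5)])
READ a @v15: history=[(5, 6)] -> pick v5 -> 6
v17: WRITE a=15  (a history now [(5, 6), (17, 15)])
READ a @v16: history=[(5, 6), (17, 15)] -> pick v5 -> 6
v18: WRITE c=0  (c history now [(4, 12), (8, 6), (10, 18), (11, 19), (16, 5), (18, 0)])
READ b @v11: history=[(1, 12), (3, 5), (6, 1), (7, 5), (9, 16)] -> pick v9 -> 16
READ c @v15: history=[(4, 12), (8, 6), (10, 18), (11, 19), (16, 5), (18, 0)] -> pick v11 -> 19
READ b @v3: history=[(1, 12), (3, 5), (6, 1), (7, 5), (9, 16)] -> pick v3 -> 5
v19: WRITE a=2  (a history now [(5, 6), (17, 15), (19, 2)])
v20: WRITE b=6  (b history now [(1, 12), (3, 5), (6, 1), (7, 5), (9, 16), (20, 6)])
READ b @v14: history=[(1, 12), (3, 5), (6, 1), (7, 5), (9, 16), (20, 6)] -> pick v9 -> 16
v21: WRITE c=4  (c history now [(4, 12), (8, 6), (10, 18), (11, 19), (16, 5), (18, 0), (21, 4)])
v22: WRITE d=10  (d history now [(2, 0), (12, 16), (13, 12), (14, 11), (15, 16), (22, 10)])
v23: WRITE b=4  (b history now [(1, 12), (3, 5), (6, 1), (7, 5), (9, 16), (20, 6), (23, 4)])
v24: WRITE c=9  (c history now [(4, 12), (8, 6), (10, 18), (11, 19), (16, 5), (18, 0), (21, 4), (24, 9)])
v25: WRITE a=9  (a history now [(5, 6), (17, 15), (19, 2), (25, 9)])
v26: WRITE c=14  (c history now [(4, 12), (8, 6), (10, 18), (11, 19), (16, 5), (18, 0), (21, 4), (24, 9), (26, 14)])
v27: WRITE a=12  (a history now [(5, 6), (17, 15), (19, 2), (25, 9), (27, 12)])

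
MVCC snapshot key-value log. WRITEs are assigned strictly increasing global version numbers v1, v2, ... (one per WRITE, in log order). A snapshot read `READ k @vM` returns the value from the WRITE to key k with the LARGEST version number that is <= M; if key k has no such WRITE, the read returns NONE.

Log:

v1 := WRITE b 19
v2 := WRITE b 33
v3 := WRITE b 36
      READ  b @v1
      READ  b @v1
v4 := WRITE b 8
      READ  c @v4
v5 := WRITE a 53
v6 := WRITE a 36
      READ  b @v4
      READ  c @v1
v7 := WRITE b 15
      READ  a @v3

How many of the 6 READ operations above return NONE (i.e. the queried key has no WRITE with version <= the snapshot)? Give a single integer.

v1: WRITE b=19  (b history now [(1, 19)])
v2: WRITE b=33  (b history now [(1, 19), (2, 33)])
v3: WRITE b=36  (b history now [(1, 19), (2, 33), (3, 36)])
READ b @v1: history=[(1, 19), (2, 33), (3, 36)] -> pick v1 -> 19
READ b @v1: history=[(1, 19), (2, 33), (3, 36)] -> pick v1 -> 19
v4: WRITE b=8  (b history now [(1, 19), (2, 33), (3, 36), (4, 8)])
READ c @v4: history=[] -> no version <= 4 -> NONE
v5: WRITE a=53  (a history now [(5, 53)])
v6: WRITE a=36  (a history now [(5, 53), (6, 36)])
READ b @v4: history=[(1, 19), (2, 33), (3, 36), (4, 8)] -> pick v4 -> 8
READ c @v1: history=[] -> no version <= 1 -> NONE
v7: WRITE b=15  (b history now [(1, 19), (2, 33), (3, 36), (4, 8), (7, 15)])
READ a @v3: history=[(5, 53), (6, 36)] -> no version <= 3 -> NONE
Read results in order: ['19', '19', 'NONE', '8', 'NONE', 'NONE']
NONE count = 3

Answer: 3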